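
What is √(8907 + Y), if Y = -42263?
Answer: 2*I*√8339 ≈ 182.64*I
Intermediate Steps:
√(8907 + Y) = √(8907 - 42263) = √(-33356) = 2*I*√8339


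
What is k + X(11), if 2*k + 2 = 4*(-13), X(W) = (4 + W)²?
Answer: 198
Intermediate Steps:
k = -27 (k = -1 + (4*(-13))/2 = -1 + (½)*(-52) = -1 - 26 = -27)
k + X(11) = -27 + (4 + 11)² = -27 + 15² = -27 + 225 = 198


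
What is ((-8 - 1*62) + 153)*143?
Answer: 11869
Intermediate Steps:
((-8 - 1*62) + 153)*143 = ((-8 - 62) + 153)*143 = (-70 + 153)*143 = 83*143 = 11869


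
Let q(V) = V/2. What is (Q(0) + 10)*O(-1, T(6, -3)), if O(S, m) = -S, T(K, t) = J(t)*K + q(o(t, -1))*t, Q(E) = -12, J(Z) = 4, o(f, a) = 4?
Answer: -2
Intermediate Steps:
q(V) = V/2 (q(V) = V*(1/2) = V/2)
T(K, t) = 2*t + 4*K (T(K, t) = 4*K + ((1/2)*4)*t = 4*K + 2*t = 2*t + 4*K)
(Q(0) + 10)*O(-1, T(6, -3)) = (-12 + 10)*(-1*(-1)) = -2*1 = -2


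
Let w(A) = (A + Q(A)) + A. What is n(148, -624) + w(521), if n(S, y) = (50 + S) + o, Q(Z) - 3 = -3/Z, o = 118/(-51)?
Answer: 32966122/26571 ≈ 1240.7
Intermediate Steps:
o = -118/51 (o = 118*(-1/51) = -118/51 ≈ -2.3137)
Q(Z) = 3 - 3/Z
n(S, y) = 2432/51 + S (n(S, y) = (50 + S) - 118/51 = 2432/51 + S)
w(A) = 3 - 3/A + 2*A (w(A) = (A + (3 - 3/A)) + A = (3 + A - 3/A) + A = 3 - 3/A + 2*A)
n(148, -624) + w(521) = (2432/51 + 148) + (3 - 3/521 + 2*521) = 9980/51 + (3 - 3*1/521 + 1042) = 9980/51 + (3 - 3/521 + 1042) = 9980/51 + 544442/521 = 32966122/26571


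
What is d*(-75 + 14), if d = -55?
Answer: 3355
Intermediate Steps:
d*(-75 + 14) = -55*(-75 + 14) = -55*(-61) = 3355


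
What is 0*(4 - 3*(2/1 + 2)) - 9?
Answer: -9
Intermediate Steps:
0*(4 - 3*(2/1 + 2)) - 9 = 0*(4 - 3*(2*1 + 2)) - 9 = 0*(4 - 3*(2 + 2)) - 9 = 0*(4 - 3*4) - 9 = 0*(4 - 12) - 9 = 0*(-8) - 9 = 0 - 9 = -9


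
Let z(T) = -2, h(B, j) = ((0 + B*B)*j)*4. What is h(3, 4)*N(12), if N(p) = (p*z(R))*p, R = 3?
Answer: -41472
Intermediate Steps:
h(B, j) = 4*j*B**2 (h(B, j) = ((0 + B**2)*j)*4 = (B**2*j)*4 = (j*B**2)*4 = 4*j*B**2)
N(p) = -2*p**2 (N(p) = (p*(-2))*p = (-2*p)*p = -2*p**2)
h(3, 4)*N(12) = (4*4*3**2)*(-2*12**2) = (4*4*9)*(-2*144) = 144*(-288) = -41472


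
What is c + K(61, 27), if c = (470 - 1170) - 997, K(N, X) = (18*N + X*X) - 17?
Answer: 113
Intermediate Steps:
K(N, X) = -17 + X² + 18*N (K(N, X) = (18*N + X²) - 17 = (X² + 18*N) - 17 = -17 + X² + 18*N)
c = -1697 (c = -700 - 997 = -1697)
c + K(61, 27) = -1697 + (-17 + 27² + 18*61) = -1697 + (-17 + 729 + 1098) = -1697 + 1810 = 113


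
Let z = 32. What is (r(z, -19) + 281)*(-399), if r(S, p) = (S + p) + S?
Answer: -130074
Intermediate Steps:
r(S, p) = p + 2*S
(r(z, -19) + 281)*(-399) = ((-19 + 2*32) + 281)*(-399) = ((-19 + 64) + 281)*(-399) = (45 + 281)*(-399) = 326*(-399) = -130074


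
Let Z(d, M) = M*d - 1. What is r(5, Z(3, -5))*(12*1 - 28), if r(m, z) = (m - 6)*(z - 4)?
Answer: -320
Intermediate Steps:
Z(d, M) = -1 + M*d
r(m, z) = (-6 + m)*(-4 + z)
r(5, Z(3, -5))*(12*1 - 28) = (24 - 6*(-1 - 5*3) - 4*5 + 5*(-1 - 5*3))*(12*1 - 28) = (24 - 6*(-1 - 15) - 20 + 5*(-1 - 15))*(12 - 28) = (24 - 6*(-16) - 20 + 5*(-16))*(-16) = (24 + 96 - 20 - 80)*(-16) = 20*(-16) = -320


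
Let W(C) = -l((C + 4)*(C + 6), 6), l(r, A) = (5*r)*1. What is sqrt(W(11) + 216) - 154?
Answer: -154 + I*sqrt(1059) ≈ -154.0 + 32.542*I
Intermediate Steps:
l(r, A) = 5*r
W(C) = -5*(4 + C)*(6 + C) (W(C) = -5*(C + 4)*(C + 6) = -5*(4 + C)*(6 + C))
sqrt(W(11) + 216) - 154 = sqrt((-120 - 50*11 - 5*11**2) + 216) - 154 = sqrt((-120 - 550 - 5*121) + 216) - 154 = sqrt((-120 - 550 - 605) + 216) - 154 = sqrt(-1275 + 216) - 154 = sqrt(-1059) - 154 = I*sqrt(1059) - 154 = -154 + I*sqrt(1059)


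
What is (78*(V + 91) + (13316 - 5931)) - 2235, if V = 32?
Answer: 14744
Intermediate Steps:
(78*(V + 91) + (13316 - 5931)) - 2235 = (78*(32 + 91) + (13316 - 5931)) - 2235 = (78*123 + 7385) - 2235 = (9594 + 7385) - 2235 = 16979 - 2235 = 14744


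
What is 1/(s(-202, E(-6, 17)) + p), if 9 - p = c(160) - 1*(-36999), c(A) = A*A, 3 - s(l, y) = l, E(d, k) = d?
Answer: -1/62385 ≈ -1.6029e-5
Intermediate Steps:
s(l, y) = 3 - l
c(A) = A**2
p = -62590 (p = 9 - (160**2 - 1*(-36999)) = 9 - (25600 + 36999) = 9 - 1*62599 = 9 - 62599 = -62590)
1/(s(-202, E(-6, 17)) + p) = 1/((3 - 1*(-202)) - 62590) = 1/((3 + 202) - 62590) = 1/(205 - 62590) = 1/(-62385) = -1/62385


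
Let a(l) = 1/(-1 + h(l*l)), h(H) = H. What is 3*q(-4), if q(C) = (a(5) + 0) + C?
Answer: -95/8 ≈ -11.875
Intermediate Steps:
a(l) = 1/(-1 + l²) (a(l) = 1/(-1 + l*l) = 1/(-1 + l²))
q(C) = 1/24 + C (q(C) = (1/(-1 + 5²) + 0) + C = (1/(-1 + 25) + 0) + C = (1/24 + 0) + C = 1/24 + C)
3*q(-4) = 3*(1/24 - 4) = 3*(-95/24) = -95/8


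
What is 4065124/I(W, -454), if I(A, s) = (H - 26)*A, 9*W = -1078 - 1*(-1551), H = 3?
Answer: -36586116/10879 ≈ -3363.0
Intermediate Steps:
W = 473/9 (W = (-1078 - 1*(-1551))/9 = (-1078 + 1551)/9 = (⅑)*473 = 473/9 ≈ 52.556)
I(A, s) = -23*A (I(A, s) = (3 - 26)*A = -23*A)
4065124/I(W, -454) = 4065124/((-23*473/9)) = 4065124/(-10879/9) = 4065124*(-9/10879) = -36586116/10879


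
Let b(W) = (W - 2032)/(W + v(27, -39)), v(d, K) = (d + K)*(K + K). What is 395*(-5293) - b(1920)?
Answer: -106627483/51 ≈ -2.0907e+6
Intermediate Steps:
v(d, K) = 2*K*(K + d) (v(d, K) = (K + d)*(2*K) = 2*K*(K + d))
b(W) = (-2032 + W)/(936 + W) (b(W) = (W - 2032)/(W + 2*(-39)*(-39 + 27)) = (-2032 + W)/(W + 2*(-39)*(-12)) = (-2032 + W)/(W + 936) = (-2032 + W)/(936 + W))
395*(-5293) - b(1920) = 395*(-5293) - (-2032 + 1920)/(936 + 1920) = -2090735 - (-112)/2856 = -2090735 - 1*(-2/51) = -2090735 + 2/51 = -106627483/51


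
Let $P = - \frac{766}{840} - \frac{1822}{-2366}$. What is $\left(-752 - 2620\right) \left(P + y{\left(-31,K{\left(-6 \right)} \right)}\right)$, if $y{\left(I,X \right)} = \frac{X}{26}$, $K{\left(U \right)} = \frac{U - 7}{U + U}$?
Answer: $\frac{3995539}{11830} \approx 337.75$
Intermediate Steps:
$P = - \frac{10067}{70980}$ ($P = \left(-766\right) \frac{1}{840} - - \frac{911}{1183} = - \frac{383}{420} + \frac{911}{1183} = - \frac{10067}{70980} \approx -0.14183$)
$K{\left(U \right)} = \frac{-7 + U}{2 U}$
$y{\left(I,X \right)} = \frac{X}{26}$ ($y{\left(I,X \right)} = X \frac{1}{26} = \frac{X}{26}$)
$\left(-752 - 2620\right) \left(P + y{\left(-31,K{\left(-6 \right)} \right)}\right) = \left(-752 - 2620\right) \left(- \frac{10067}{70980} + \frac{\frac{1}{2} \frac{1}{-6} \left(-7 - 6\right)}{26}\right) = - 3372 \left(- \frac{10067}{70980} + \frac{\frac{1}{2} \left(- \frac{1}{6}\right) \left(-13\right)}{26}\right) = - 3372 \left(- \frac{10067}{70980} + \frac{1}{26} \cdot \frac{13}{12}\right) = - 3372 \left(- \frac{10067}{70980} + \frac{1}{24}\right) = \left(-3372\right) \left(- \frac{14219}{141960}\right) = \frac{3995539}{11830}$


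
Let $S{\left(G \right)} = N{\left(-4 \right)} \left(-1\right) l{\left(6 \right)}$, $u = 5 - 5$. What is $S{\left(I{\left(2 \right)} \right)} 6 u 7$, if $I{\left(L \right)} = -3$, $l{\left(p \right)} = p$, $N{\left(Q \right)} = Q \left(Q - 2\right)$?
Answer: $0$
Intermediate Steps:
$N{\left(Q \right)} = Q \left(-2 + Q\right)$
$u = 0$ ($u = 5 - 5 = 0$)
$S{\left(G \right)} = -144$ ($S{\left(G \right)} = - 4 \left(-2 - 4\right) \left(-1\right) 6 = \left(-4\right) \left(-6\right) \left(-1\right) 6 = 24 \left(-1\right) 6 = \left(-24\right) 6 = -144$)
$S{\left(I{\left(2 \right)} \right)} 6 u 7 = - 144 \cdot 6 \cdot 0 \cdot 7 = - 144 \cdot 0 \cdot 7 = \left(-144\right) 0 = 0$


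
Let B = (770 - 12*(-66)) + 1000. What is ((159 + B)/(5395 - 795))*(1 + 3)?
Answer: 2721/1150 ≈ 2.3661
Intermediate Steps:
B = 2562 (B = (770 + 792) + 1000 = 1562 + 1000 = 2562)
((159 + B)/(5395 - 795))*(1 + 3) = ((159 + 2562)/(5395 - 795))*(1 + 3) = (2721/4600)*4 = 2721/1150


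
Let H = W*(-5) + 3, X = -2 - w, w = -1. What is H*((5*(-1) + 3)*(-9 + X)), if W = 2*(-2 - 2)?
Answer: 860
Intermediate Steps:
W = -8 (W = 2*(-4) = -8)
X = -1 (X = -2 - 1*(-1) = -2 + 1 = -1)
H = 43 (H = -8*(-5) + 3 = 40 + 3 = 43)
H*((5*(-1) + 3)*(-9 + X)) = 43*((5*(-1) + 3)*(-9 - 1)) = 43*((-5 + 3)*(-10)) = 43*(-2*(-10)) = 43*20 = 860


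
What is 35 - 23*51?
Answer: -1138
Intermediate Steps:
35 - 23*51 = 35 - 1173 = -1138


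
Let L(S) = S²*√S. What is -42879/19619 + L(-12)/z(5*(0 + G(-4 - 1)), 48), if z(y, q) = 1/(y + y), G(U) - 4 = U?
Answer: -42879/19619 - 2880*I*√3 ≈ -2.1856 - 4988.3*I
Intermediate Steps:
G(U) = 4 + U
z(y, q) = 1/(2*y)
L(S) = S^(5/2)
-42879/19619 + L(-12)/z(5*(0 + G(-4 - 1)), 48) = -42879/19619 + (-12)^(5/2)/((1/(2*((5*(0 + (4 + (-4 - 1)))))))) = -42879*1/19619 + (288*I*√3)/((1/(2*((5*(0 + (4 - 5))))))) = -42879/19619 + (288*I*√3)/((1/(2*((5*(0 - 1)))))) = -42879/19619 + (288*I*√3)/((1/(2*((5*(-1)))))) = -42879/19619 + (288*I*√3)/(((½)/(-5))) = -42879/19619 + (288*I*√3)/(((½)*(-⅕))) = -42879/19619 + (288*I*√3)/(-⅒) = -42879/19619 + (288*I*√3)*(-10) = -42879/19619 - 2880*I*√3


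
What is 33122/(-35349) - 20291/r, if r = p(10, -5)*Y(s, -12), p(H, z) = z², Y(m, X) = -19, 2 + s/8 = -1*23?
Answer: 701533609/16790775 ≈ 41.781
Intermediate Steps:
s = -200 (s = -16 + 8*(-1*23) = -16 + 8*(-23) = -16 - 184 = -200)
r = -475 (r = (-5)²*(-19) = 25*(-19) = -475)
33122/(-35349) - 20291/r = 33122/(-35349) - 20291/(-475) = 33122*(-1/35349) - 20291*(-1/475) = -33122/35349 + 20291/475 = 701533609/16790775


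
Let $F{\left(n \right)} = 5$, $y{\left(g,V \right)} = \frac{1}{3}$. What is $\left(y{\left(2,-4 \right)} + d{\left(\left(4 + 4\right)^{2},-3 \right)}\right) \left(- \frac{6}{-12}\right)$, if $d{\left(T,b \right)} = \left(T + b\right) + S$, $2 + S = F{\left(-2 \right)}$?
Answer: $\frac{193}{6} \approx 32.167$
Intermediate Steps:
$y{\left(g,V \right)} = \frac{1}{3}$
$S = 3$ ($S = -2 + 5 = 3$)
$d{\left(T,b \right)} = 3 + T + b$ ($d{\left(T,b \right)} = \left(T + b\right) + 3 = 3 + T + b$)
$\left(y{\left(2,-4 \right)} + d{\left(\left(4 + 4\right)^{2},-3 \right)}\right) \left(- \frac{6}{-12}\right) = \left(\frac{1}{3} + \left(3 + \left(4 + 4\right)^{2} - 3\right)\right) \left(- \frac{6}{-12}\right) = \left(\frac{1}{3} + \left(3 + 8^{2} - 3\right)\right) \left(\left(-6\right) \left(- \frac{1}{12}\right)\right) = \left(\frac{1}{3} + \left(3 + 64 - 3\right)\right) \frac{1}{2} = \left(\frac{1}{3} + 64\right) \frac{1}{2} = \frac{193}{3} \cdot \frac{1}{2} = \frac{193}{6}$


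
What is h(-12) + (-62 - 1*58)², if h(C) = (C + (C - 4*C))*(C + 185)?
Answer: 18552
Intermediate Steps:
h(C) = -2*C*(185 + C) (h(C) = (C - 3*C)*(185 + C) = (-2*C)*(185 + C) = -2*C*(185 + C))
h(-12) + (-62 - 1*58)² = -2*(-12)*(185 - 12) + (-62 - 1*58)² = -2*(-12)*173 + (-62 - 58)² = 4152 + (-120)² = 4152 + 14400 = 18552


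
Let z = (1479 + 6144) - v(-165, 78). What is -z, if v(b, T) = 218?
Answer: -7405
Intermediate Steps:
z = 7405 (z = (1479 + 6144) - 1*218 = 7623 - 218 = 7405)
-z = -1*7405 = -7405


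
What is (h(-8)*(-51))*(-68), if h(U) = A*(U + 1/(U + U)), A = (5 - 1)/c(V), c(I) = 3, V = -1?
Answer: -37281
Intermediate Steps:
A = 4/3 (A = (5 - 1)/3 = 4*(1/3) = 4/3 ≈ 1.3333)
h(U) = 2/(3*U) + 4*U/3 (h(U) = 4*(U + 1/(U + U))/3 = 4*(U + 1/(2*U))/3 = 2/(3*U) + 4*U/3)
(h(-8)*(-51))*(-68) = (((2/3)*(1 + 2*(-8)**2)/(-8))*(-51))*(-68) = (((2/3)*(-1/8)*(1 + 2*64))*(-51))*(-68) = (((2/3)*(-1/8)*(1 + 128))*(-51))*(-68) = (((2/3)*(-1/8)*129)*(-51))*(-68) = -43/4*(-51)*(-68) = (2193/4)*(-68) = -37281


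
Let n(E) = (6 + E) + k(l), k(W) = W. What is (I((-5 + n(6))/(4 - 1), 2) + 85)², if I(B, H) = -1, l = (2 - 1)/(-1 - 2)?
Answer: 7056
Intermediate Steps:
l = -⅓ (l = 1/(-3) = 1*(-⅓) = -⅓ ≈ -0.33333)
n(E) = 17/3 + E (n(E) = (6 + E) - ⅓ = 17/3 + E)
(I((-5 + n(6))/(4 - 1), 2) + 85)² = (-1 + 85)² = 84² = 7056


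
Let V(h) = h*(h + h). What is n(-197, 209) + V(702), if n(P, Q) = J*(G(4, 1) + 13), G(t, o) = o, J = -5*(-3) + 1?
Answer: 985832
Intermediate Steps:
J = 16 (J = 15 + 1 = 16)
V(h) = 2*h² (V(h) = h*(2*h) = 2*h²)
n(P, Q) = 224 (n(P, Q) = 16*(1 + 13) = 16*14 = 224)
n(-197, 209) + V(702) = 224 + 2*702² = 224 + 2*492804 = 224 + 985608 = 985832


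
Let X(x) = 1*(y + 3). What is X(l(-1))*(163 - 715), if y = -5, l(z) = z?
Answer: 1104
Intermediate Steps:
X(x) = -2 (X(x) = 1*(-5 + 3) = 1*(-2) = -2)
X(l(-1))*(163 - 715) = -2*(163 - 715) = -2*(-552) = 1104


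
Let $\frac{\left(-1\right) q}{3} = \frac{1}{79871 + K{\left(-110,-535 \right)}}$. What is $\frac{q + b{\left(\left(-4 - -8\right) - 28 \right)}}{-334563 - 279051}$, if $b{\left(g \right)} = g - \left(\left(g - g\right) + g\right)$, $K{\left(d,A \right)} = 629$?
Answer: $\frac{1}{16465309000} \approx 6.0734 \cdot 10^{-11}$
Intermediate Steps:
$q = - \frac{3}{80500}$ ($q = - \frac{3}{79871 + 629} = - \frac{3}{80500} \approx -3.7267 \cdot 10^{-5}$)
$b{\left(g \right)} = 0$ ($b{\left(g \right)} = g - \left(0 + g\right) = g - g = 0$)
$\frac{q + b{\left(\left(-4 - -8\right) - 28 \right)}}{-334563 - 279051} = \frac{- \frac{3}{80500} + 0}{-334563 - 279051} = - \frac{3}{80500 \left(-613614\right)} = \left(- \frac{3}{80500}\right) \left(- \frac{1}{613614}\right) = \frac{1}{16465309000}$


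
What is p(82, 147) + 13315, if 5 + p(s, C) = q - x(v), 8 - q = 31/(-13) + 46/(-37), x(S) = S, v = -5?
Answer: 6410108/481 ≈ 13327.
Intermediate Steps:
q = 5593/481 (q = 8 - (31/(-13) + 46/(-37)) = 8 - (31*(-1/13) + 46*(-1/37)) = 8 - (-31/13 - 46/37) = 8 - 1*(-1745/481) = 8 + 1745/481 = 5593/481 ≈ 11.628)
p(s, C) = 5593/481 (p(s, C) = -5 + (5593/481 - 1*(-5)) = -5 + (5593/481 + 5) = -5 + 7998/481 = 5593/481)
p(82, 147) + 13315 = 5593/481 + 13315 = 6410108/481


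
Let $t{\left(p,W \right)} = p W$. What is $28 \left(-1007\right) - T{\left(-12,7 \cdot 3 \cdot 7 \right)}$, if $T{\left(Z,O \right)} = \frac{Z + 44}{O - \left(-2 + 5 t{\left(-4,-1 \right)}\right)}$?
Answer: $- \frac{3637316}{129} \approx -28196.0$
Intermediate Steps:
$t{\left(p,W \right)} = W p$
$T{\left(Z,O \right)} = \frac{44 + Z}{-18 + O}$ ($T{\left(Z,O \right)} = \frac{Z + 44}{O + \left(- 5 \left(\left(-1\right) \left(-4\right)\right) + 2\right)} = \frac{44 + Z}{O + \left(\left(-5\right) 4 + 2\right)} = \frac{44 + Z}{O + \left(-20 + 2\right)} = \frac{44 + Z}{O - 18} = \frac{44 + Z}{-18 + O}$)
$28 \left(-1007\right) - T{\left(-12,7 \cdot 3 \cdot 7 \right)} = 28 \left(-1007\right) - \frac{44 - 12}{-18 + 7 \cdot 3 \cdot 7} = -28196 - \frac{1}{-18 + 21 \cdot 7} \cdot 32 = -28196 - \frac{1}{-18 + 147} \cdot 32 = -28196 - \frac{1}{129} \cdot 32 = -28196 - \frac{32}{129} = - \frac{3637316}{129}$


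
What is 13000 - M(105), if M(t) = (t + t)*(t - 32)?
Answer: -2330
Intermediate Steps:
M(t) = 2*t*(-32 + t) (M(t) = (2*t)*(-32 + t) = 2*t*(-32 + t))
13000 - M(105) = 13000 - 2*105*(-32 + 105) = 13000 - 2*105*73 = 13000 - 1*15330 = 13000 - 15330 = -2330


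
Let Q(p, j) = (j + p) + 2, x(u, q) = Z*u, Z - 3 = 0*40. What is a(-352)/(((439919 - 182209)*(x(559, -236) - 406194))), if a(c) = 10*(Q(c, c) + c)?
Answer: 1054/10424807607 ≈ 1.0111e-7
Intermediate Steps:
Z = 3 (Z = 3 + 0*40 = 3 + 0 = 3)
x(u, q) = 3*u
Q(p, j) = 2 + j + p
a(c) = 20 + 30*c (a(c) = 10*((2 + c + c) + c) = 10*((2 + 2*c) + c) = 10*(2 + 3*c) = 20 + 30*c)
a(-352)/(((439919 - 182209)*(x(559, -236) - 406194))) = (20 + 30*(-352))/(((439919 - 182209)*(3*559 - 406194))) = (20 - 10560)/((257710*(1677 - 406194))) = -10540/(257710*(-404517)) = -10540/(-104248076070) = -10540*(-1/104248076070) = 1054/10424807607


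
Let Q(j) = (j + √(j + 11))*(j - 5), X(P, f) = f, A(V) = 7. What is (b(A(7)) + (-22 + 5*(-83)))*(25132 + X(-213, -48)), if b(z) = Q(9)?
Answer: -10058684 + 200672*√5 ≈ -9.6100e+6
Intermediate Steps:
Q(j) = (-5 + j)*(j + √(11 + j)) (Q(j) = (j + √(11 + j))*(-5 + j) = (-5 + j)*(j + √(11 + j)))
b(z) = 36 + 8*√5 (b(z) = 9² - 5*9 - 5*√(11 + 9) + 9*√(11 + 9) = 81 - 45 - 10*√5 + 9*√20 = 81 - 45 - 10*√5 + 9*(2*√5) = 81 - 45 - 10*√5 + 18*√5 = 36 + 8*√5)
(b(A(7)) + (-22 + 5*(-83)))*(25132 + X(-213, -48)) = ((36 + 8*√5) + (-22 + 5*(-83)))*(25132 - 48) = ((36 + 8*√5) + (-22 - 415))*25084 = ((36 + 8*√5) - 437)*25084 = (-401 + 8*√5)*25084 = -10058684 + 200672*√5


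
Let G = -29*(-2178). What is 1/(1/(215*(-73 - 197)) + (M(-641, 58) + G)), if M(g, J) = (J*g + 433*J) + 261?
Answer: 58050/2981389949 ≈ 1.9471e-5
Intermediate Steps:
M(g, J) = 261 + 433*J + J*g (M(g, J) = (433*J + J*g) + 261 = 261 + 433*J + J*g)
G = 63162
1/(1/(215*(-73 - 197)) + (M(-641, 58) + G)) = 1/(1/(215*(-73 - 197)) + ((261 + 433*58 + 58*(-641)) + 63162)) = 1/(1/(215*(-270)) + ((261 + 25114 - 37178) + 63162)) = 1/(1/(-58050) + (-11803 + 63162)) = 1/(-1/58050 + 51359) = 1/(2981389949/58050) = 58050/2981389949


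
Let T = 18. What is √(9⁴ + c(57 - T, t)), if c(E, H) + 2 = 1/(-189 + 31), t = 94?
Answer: √163738718/158 ≈ 80.988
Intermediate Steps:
c(E, H) = -317/158 (c(E, H) = -2 + 1/(-189 + 31) = -2 + 1/(-158) = -2 - 1/158 = -317/158)
√(9⁴ + c(57 - T, t)) = √(9⁴ - 317/158) = √(6561 - 317/158) = √(1036321/158) = √163738718/158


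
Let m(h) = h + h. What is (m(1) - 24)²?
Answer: 484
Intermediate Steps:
m(h) = 2*h
(m(1) - 24)² = (2*1 - 24)² = (2 - 24)² = (-22)² = 484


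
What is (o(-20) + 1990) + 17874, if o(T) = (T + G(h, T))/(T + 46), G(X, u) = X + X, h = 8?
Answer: 258230/13 ≈ 19864.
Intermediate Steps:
G(X, u) = 2*X
o(T) = (16 + T)/(46 + T) (o(T) = (T + 2*8)/(T + 46) = (T + 16)/(46 + T) = (16 + T)/(46 + T))
(o(-20) + 1990) + 17874 = ((16 - 20)/(46 - 20) + 1990) + 17874 = (-4/26 + 1990) + 17874 = ((1/26)*(-4) + 1990) + 17874 = (-2/13 + 1990) + 17874 = 25868/13 + 17874 = 258230/13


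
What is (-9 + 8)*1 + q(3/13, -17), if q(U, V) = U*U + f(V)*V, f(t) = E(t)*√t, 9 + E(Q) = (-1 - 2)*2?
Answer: -160/169 + 255*I*√17 ≈ -0.94675 + 1051.4*I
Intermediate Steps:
E(Q) = -15 (E(Q) = -9 + (-1 - 2)*2 = -9 - 3*2 = -9 - 6 = -15)
f(t) = -15*√t
q(U, V) = U² - 15*V^(3/2) (q(U, V) = U*U + (-15*√V)*V = U² - 15*V^(3/2))
(-9 + 8)*1 + q(3/13, -17) = (-9 + 8)*1 + ((3/13)² - (-255)*I*√17) = -1*1 + ((3*(1/13))² - (-255)*I*√17) = -1 + ((3/13)² + 255*I*√17) = -1 + (9/169 + 255*I*√17) = -160/169 + 255*I*√17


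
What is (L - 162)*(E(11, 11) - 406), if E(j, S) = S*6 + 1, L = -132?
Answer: 99666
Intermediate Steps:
E(j, S) = 1 + 6*S (E(j, S) = 6*S + 1 = 1 + 6*S)
(L - 162)*(E(11, 11) - 406) = (-132 - 162)*((1 + 6*11) - 406) = -294*((1 + 66) - 406) = -294*(67 - 406) = -294*(-339) = 99666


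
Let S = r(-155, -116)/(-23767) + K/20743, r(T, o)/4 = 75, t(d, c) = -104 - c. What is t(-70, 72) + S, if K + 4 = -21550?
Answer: -87286299874/492998881 ≈ -177.05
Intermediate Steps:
r(T, o) = 300 (r(T, o) = 4*75 = 300)
K = -21554 (K = -4 - 21550 = -21554)
S = -518496818/492998881 (S = 300/(-23767) - 21554/20743 = 300*(-1/23767) - 21554*1/20743 = -300/23767 - 21554/20743 = -518496818/492998881 ≈ -1.0517)
t(-70, 72) + S = (-104 - 1*72) - 518496818/492998881 = (-104 - 72) - 518496818/492998881 = -176 - 518496818/492998881 = -87286299874/492998881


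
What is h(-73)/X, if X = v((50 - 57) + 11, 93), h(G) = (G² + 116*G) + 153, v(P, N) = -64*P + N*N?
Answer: -2986/8393 ≈ -0.35577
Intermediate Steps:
v(P, N) = N² - 64*P (v(P, N) = -64*P + N² = N² - 64*P)
h(G) = 153 + G² + 116*G
X = 8393 (X = 93² - 64*((50 - 57) + 11) = 8649 - 64*(-7 + 11) = 8649 - 64*4 = 8649 - 256 = 8393)
h(-73)/X = (153 + (-73)² + 116*(-73))/8393 = (153 + 5329 - 8468)*(1/8393) = -2986*1/8393 = -2986/8393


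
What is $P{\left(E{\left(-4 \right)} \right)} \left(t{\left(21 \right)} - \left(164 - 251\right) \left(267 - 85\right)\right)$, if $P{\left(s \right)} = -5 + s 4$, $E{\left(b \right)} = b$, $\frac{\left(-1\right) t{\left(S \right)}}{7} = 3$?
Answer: $-332073$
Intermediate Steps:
$t{\left(S \right)} = -21$ ($t{\left(S \right)} = \left(-7\right) 3 = -21$)
$P{\left(s \right)} = -5 + 4 s$
$P{\left(E{\left(-4 \right)} \right)} \left(t{\left(21 \right)} - \left(164 - 251\right) \left(267 - 85\right)\right) = \left(-5 + 4 \left(-4\right)\right) \left(-21 - \left(164 - 251\right) \left(267 - 85\right)\right) = \left(-5 - 16\right) \left(-21 - \left(-87\right) 182\right) = - 21 \left(-21 - -15834\right) = - 21 \left(-21 + 15834\right) = \left(-21\right) 15813 = -332073$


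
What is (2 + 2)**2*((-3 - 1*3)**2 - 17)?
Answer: 304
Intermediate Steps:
(2 + 2)**2*((-3 - 1*3)**2 - 17) = 4**2*((-3 - 3)**2 - 17) = 16*((-6)**2 - 17) = 16*(36 - 17) = 16*19 = 304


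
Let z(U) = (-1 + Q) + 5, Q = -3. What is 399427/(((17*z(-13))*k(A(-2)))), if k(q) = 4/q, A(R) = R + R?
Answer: -399427/17 ≈ -23496.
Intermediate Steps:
z(U) = 1 (z(U) = (-1 - 3) + 5 = -4 + 5 = 1)
A(R) = 2*R
399427/(((17*z(-13))*k(A(-2)))) = 399427/(((17*1)*(4/((2*(-2)))))) = 399427/((17*(4/(-4)))) = 399427/((17*(4*(-¼)))) = 399427/((17*(-1))) = 399427/(-17) = 399427*(-1/17) = -399427/17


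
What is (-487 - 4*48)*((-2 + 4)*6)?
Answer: -8148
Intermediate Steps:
(-487 - 4*48)*((-2 + 4)*6) = (-487 - 192)*(2*6) = -679*12 = -8148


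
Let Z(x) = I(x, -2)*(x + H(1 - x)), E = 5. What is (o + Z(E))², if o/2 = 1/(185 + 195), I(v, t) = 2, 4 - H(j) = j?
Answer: 24413481/36100 ≈ 676.27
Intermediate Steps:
H(j) = 4 - j
Z(x) = 6 + 4*x (Z(x) = 2*(x + (4 - (1 - x))) = 2*(x + (4 + (-1 + x))) = 2*(x + (3 + x)) = 2*(3 + 2*x) = 6 + 4*x)
o = 1/190 (o = 2/(185 + 195) = 2/380 = 2*(1/380) = 1/190 ≈ 0.0052632)
(o + Z(E))² = (1/190 + (6 + 4*5))² = (1/190 + (6 + 20))² = (1/190 + 26)² = (4941/190)² = 24413481/36100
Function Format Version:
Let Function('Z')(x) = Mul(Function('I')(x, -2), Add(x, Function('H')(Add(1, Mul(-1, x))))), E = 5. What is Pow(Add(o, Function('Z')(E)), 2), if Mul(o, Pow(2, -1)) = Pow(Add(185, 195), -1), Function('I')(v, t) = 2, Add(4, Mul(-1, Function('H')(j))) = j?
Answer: Rational(24413481, 36100) ≈ 676.27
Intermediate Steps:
Function('H')(j) = Add(4, Mul(-1, j))
Function('Z')(x) = Add(6, Mul(4, x)) (Function('Z')(x) = Mul(2, Add(x, Add(4, Mul(-1, Add(1, Mul(-1, x)))))) = Mul(2, Add(x, Add(4, Add(-1, x)))) = Mul(2, Add(x, Add(3, x))) = Mul(2, Add(3, Mul(2, x))) = Add(6, Mul(4, x)))
o = Rational(1, 190) (o = Mul(2, Pow(Add(185, 195), -1)) = Mul(2, Pow(380, -1)) = Mul(2, Rational(1, 380)) = Rational(1, 190) ≈ 0.0052632)
Pow(Add(o, Function('Z')(E)), 2) = Pow(Add(Rational(1, 190), Add(6, Mul(4, 5))), 2) = Pow(Add(Rational(1, 190), Add(6, 20)), 2) = Pow(Add(Rational(1, 190), 26), 2) = Pow(Rational(4941, 190), 2) = Rational(24413481, 36100)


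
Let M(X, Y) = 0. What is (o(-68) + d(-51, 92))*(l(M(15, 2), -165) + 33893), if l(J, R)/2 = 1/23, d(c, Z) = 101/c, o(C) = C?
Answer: -927393943/391 ≈ -2.3719e+6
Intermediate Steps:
l(J, R) = 2/23
(o(-68) + d(-51, 92))*(l(M(15, 2), -165) + 33893) = (-68 + 101/(-51))*(2/23 + 33893) = (-68 + 101*(-1/51))*(779541/23) = (-68 - 101/51)*(779541/23) = -3569/51*779541/23 = -927393943/391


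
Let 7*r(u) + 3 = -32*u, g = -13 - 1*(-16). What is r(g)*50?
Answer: -4950/7 ≈ -707.14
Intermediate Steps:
g = 3 (g = -13 + 16 = 3)
r(u) = -3/7 - 32*u/7 (r(u) = -3/7 + (-32*u)/7 = -3/7 - 32*u/7)
r(g)*50 = (-3/7 - 32/7*3)*50 = (-3/7 - 96/7)*50 = -99/7*50 = -4950/7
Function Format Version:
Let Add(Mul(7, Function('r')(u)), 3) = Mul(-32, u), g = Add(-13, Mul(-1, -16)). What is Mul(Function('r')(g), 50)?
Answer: Rational(-4950, 7) ≈ -707.14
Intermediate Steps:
g = 3 (g = Add(-13, 16) = 3)
Function('r')(u) = Add(Rational(-3, 7), Mul(Rational(-32, 7), u)) (Function('r')(u) = Add(Rational(-3, 7), Mul(Rational(1, 7), Mul(-32, u))) = Add(Rational(-3, 7), Mul(Rational(-32, 7), u)))
Mul(Function('r')(g), 50) = Mul(Add(Rational(-3, 7), Mul(Rational(-32, 7), 3)), 50) = Mul(Add(Rational(-3, 7), Rational(-96, 7)), 50) = Mul(Rational(-99, 7), 50) = Rational(-4950, 7)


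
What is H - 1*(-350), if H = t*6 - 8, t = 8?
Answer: 390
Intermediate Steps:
H = 40 (H = 8*6 - 8 = 48 - 8 = 40)
H - 1*(-350) = 40 - 1*(-350) = 40 + 350 = 390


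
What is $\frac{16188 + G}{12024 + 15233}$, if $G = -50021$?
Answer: $- \frac{33833}{27257} \approx -1.2413$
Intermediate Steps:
$\frac{16188 + G}{12024 + 15233} = \frac{16188 - 50021}{12024 + 15233} = - \frac{33833}{27257}$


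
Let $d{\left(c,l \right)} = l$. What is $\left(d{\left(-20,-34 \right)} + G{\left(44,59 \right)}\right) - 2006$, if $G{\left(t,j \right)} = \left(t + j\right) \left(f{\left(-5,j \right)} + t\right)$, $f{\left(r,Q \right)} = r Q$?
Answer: $-27893$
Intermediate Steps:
$f{\left(r,Q \right)} = Q r$
$G{\left(t,j \right)} = \left(j + t\right) \left(t - 5 j\right)$ ($G{\left(t,j \right)} = \left(t + j\right) \left(j \left(-5\right) + t\right) = \left(j + t\right) \left(- 5 j + t\right) = \left(j + t\right) \left(t - 5 j\right)$)
$\left(d{\left(-20,-34 \right)} + G{\left(44,59 \right)}\right) - 2006 = \left(-34 - \left(-1936 + 10384 + 17405\right)\right) - 2006 = \left(-34 - 25853\right) - 2006 = -25887 - 2006 = -27893$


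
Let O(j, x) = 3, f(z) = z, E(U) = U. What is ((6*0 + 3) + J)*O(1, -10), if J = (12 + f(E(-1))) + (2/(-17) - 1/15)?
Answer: 3523/85 ≈ 41.447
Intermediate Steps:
J = 2758/255 (J = (12 - 1) + (2/(-17) - 1/15) = 11 + (2*(-1/17) - 1*1/15) = 11 + (-2/17 - 1/15) = 11 - 47/255 = 2758/255 ≈ 10.816)
((6*0 + 3) + J)*O(1, -10) = ((6*0 + 3) + 2758/255)*3 = ((0 + 3) + 2758/255)*3 = (3 + 2758/255)*3 = (3523/255)*3 = 3523/85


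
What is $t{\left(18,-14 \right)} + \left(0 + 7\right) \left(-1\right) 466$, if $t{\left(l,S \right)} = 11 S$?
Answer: $-3416$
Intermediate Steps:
$t{\left(18,-14 \right)} + \left(0 + 7\right) \left(-1\right) 466 = 11 \left(-14\right) + \left(0 + 7\right) \left(-1\right) 466 = -154 + 7 \left(-1\right) 466 = -154 - 3262 = -3416$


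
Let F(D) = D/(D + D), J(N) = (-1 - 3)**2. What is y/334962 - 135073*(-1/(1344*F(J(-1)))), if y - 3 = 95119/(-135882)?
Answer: 512324100227623/2548857163104 ≈ 201.00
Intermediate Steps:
J(N) = 16 (J(N) = (-4)**2 = 16)
y = 312527/135882 (y = 3 + 95119/(-135882) = 3 + 95119*(-1/135882) = 3 - 95119/135882 = 312527/135882 ≈ 2.3000)
F(D) = 1/2 (F(D) = D/((2*D)) = (1/(2*D))*D = 1/2)
y/334962 - 135073*(-1/(1344*F(J(-1)))) = (312527/135882)/334962 - 135073/((28*(1/2))*(-48)) = (312527/135882)*(1/334962) - 135073/(14*(-48)) = 312527/45515306484 - 135073/(-672) = 312527/45515306484 - 135073*(-1/672) = 312527/45515306484 + 135073/672 = 512324100227623/2548857163104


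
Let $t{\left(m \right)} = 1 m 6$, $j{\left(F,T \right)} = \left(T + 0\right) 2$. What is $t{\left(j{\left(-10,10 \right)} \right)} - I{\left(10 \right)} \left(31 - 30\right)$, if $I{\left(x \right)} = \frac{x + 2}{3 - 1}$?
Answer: $114$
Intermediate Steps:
$j{\left(F,T \right)} = 2 T$ ($j{\left(F,T \right)} = T 2 = 2 T$)
$I{\left(x \right)} = 1 + \frac{x}{2}$ ($I{\left(x \right)} = \frac{2 + x}{2} = \left(2 + x\right) \frac{1}{2} = 1 + \frac{x}{2}$)
$t{\left(m \right)} = 6 m$ ($t{\left(m \right)} = m 6 = 6 m$)
$t{\left(j{\left(-10,10 \right)} \right)} - I{\left(10 \right)} \left(31 - 30\right) = 6 \cdot 2 \cdot 10 - \left(1 + \frac{1}{2} \cdot 10\right) \left(31 - 30\right) = 6 \cdot 20 - \left(1 + 5\right) 1 = 120 - 6 \cdot 1 = 120 - 6 = 114$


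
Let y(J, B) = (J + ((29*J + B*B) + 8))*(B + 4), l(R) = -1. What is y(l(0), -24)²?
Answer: 122766400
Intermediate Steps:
y(J, B) = (4 + B)*(8 + B² + 30*J) (y(J, B) = (J + ((29*J + B²) + 8))*(4 + B) = (J + ((B² + 29*J) + 8))*(4 + B) = (J + (8 + B² + 29*J))*(4 + B) = (8 + B² + 30*J)*(4 + B) = (4 + B)*(8 + B² + 30*J))
y(l(0), -24)² = (32 + (-24)³ + 4*(-24)² + 8*(-24) + 120*(-1) + 30*(-24)*(-1))² = (32 - 13824 + 4*576 - 192 - 120 + 720)² = (32 - 13824 + 2304 - 192 - 120 + 720)² = (-11080)² = 122766400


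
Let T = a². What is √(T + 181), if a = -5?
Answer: √206 ≈ 14.353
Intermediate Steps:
T = 25 (T = (-5)² = 25)
√(T + 181) = √(25 + 181) = √206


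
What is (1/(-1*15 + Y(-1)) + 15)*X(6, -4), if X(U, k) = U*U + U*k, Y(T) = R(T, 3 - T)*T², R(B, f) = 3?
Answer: 179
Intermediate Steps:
Y(T) = 3*T²
X(U, k) = U² + U*k
(1/(-1*15 + Y(-1)) + 15)*X(6, -4) = (1/(-1*15 + 3*(-1)²) + 15)*(6*(6 - 4)) = (1/(-15 + 3*1) + 15)*(6*2) = (1/(-15 + 3) + 15)*12 = (1/(-12) + 15)*12 = (-1/12 + 15)*12 = (179/12)*12 = 179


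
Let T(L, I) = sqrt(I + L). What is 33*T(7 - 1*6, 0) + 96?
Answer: 129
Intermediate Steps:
33*T(7 - 1*6, 0) + 96 = 33*sqrt(0 + (7 - 1*6)) + 96 = 33*sqrt(0 + (7 - 6)) + 96 = 33*sqrt(0 + 1) + 96 = 33*sqrt(1) + 96 = 33*1 + 96 = 33 + 96 = 129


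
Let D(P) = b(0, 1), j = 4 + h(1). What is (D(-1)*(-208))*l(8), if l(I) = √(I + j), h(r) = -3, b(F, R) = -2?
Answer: 1248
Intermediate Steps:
j = 1 (j = 4 - 3 = 1)
D(P) = -2
l(I) = √(1 + I) (l(I) = √(I + 1) = √(1 + I))
(D(-1)*(-208))*l(8) = (-2*(-208))*√(1 + 8) = 416*√9 = 416*3 = 1248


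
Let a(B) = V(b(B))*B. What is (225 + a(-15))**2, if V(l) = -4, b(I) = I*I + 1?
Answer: 81225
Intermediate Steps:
b(I) = 1 + I**2 (b(I) = I**2 + 1 = 1 + I**2)
a(B) = -4*B
(225 + a(-15))**2 = (225 - 4*(-15))**2 = (225 + 60)**2 = 285**2 = 81225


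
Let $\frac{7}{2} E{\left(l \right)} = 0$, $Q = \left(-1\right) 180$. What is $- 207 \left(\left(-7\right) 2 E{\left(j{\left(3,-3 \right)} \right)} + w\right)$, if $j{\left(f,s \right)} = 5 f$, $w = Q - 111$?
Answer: $60237$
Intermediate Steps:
$Q = -180$
$w = -291$ ($w = -180 - 111 = -291$)
$E{\left(l \right)} = 0$ ($E{\left(l \right)} = \frac{2}{7} \cdot 0 = 0$)
$- 207 \left(\left(-7\right) 2 E{\left(j{\left(3,-3 \right)} \right)} + w\right) = - 207 \left(\left(-7\right) 2 \cdot 0 - 291\right) = - 207 \left(\left(-14\right) 0 - 291\right) = - 207 \left(0 - 291\right) = \left(-207\right) \left(-291\right) = 60237$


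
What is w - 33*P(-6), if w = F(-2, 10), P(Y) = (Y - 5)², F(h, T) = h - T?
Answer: -4005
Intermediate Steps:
P(Y) = (-5 + Y)²
w = -12 (w = -2 - 1*10 = -2 - 10 = -12)
w - 33*P(-6) = -12 - 33*(-5 - 6)² = -12 - 33*(-11)² = -12 - 33*121 = -12 - 3993 = -4005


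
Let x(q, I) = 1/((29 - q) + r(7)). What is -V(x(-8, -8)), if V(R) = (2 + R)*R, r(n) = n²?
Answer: -173/7396 ≈ -0.023391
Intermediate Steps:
x(q, I) = 1/(78 - q) (x(q, I) = 1/((29 - q) + 7²) = 1/((29 - q) + 49) = 1/(78 - q))
V(R) = R*(2 + R)
-V(x(-8, -8)) = -(2 + 1/(78 - 1*(-8)))/(78 - 1*(-8)) = -(2 + 1/(78 + 8))/(78 + 8) = -(2 + 1/86)/86 = -173/(86*86) = -1*173/7396 = -173/7396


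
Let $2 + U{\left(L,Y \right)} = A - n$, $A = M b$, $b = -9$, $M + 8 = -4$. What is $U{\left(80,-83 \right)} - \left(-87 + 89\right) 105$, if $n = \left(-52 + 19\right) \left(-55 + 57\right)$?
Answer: $-38$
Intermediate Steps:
$M = -12$ ($M = -8 - 4 = -12$)
$A = 108$ ($A = \left(-12\right) \left(-9\right) = 108$)
$n = -66$ ($n = \left(-33\right) 2 = -66$)
$U{\left(L,Y \right)} = 172$ ($U{\left(L,Y \right)} = -2 + \left(108 - -66\right) = -2 + \left(108 + 66\right) = -2 + 174 = 172$)
$U{\left(80,-83 \right)} - \left(-87 + 89\right) 105 = 172 - \left(-87 + 89\right) 105 = 172 - 2 \cdot 105 = 172 - 210 = -38$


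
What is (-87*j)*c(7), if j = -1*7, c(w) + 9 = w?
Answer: -1218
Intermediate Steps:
c(w) = -9 + w
j = -7
(-87*j)*c(7) = (-87*(-7))*(-9 + 7) = 609*(-2) = -1218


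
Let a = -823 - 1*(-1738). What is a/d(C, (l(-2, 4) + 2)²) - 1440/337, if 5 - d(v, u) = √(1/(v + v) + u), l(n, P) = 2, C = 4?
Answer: 12231960/23927 + 1830*√258/71 ≈ 925.22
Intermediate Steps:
d(v, u) = 5 - √(u + 1/(2*v)) (d(v, u) = 5 - √(1/(v + v) + u) = 5 - √(1/(2*v) + u) = 5 - √(u + 1/(2*v)))
a = 915 (a = -823 + 1738 = 915)
a/d(C, (l(-2, 4) + 2)²) - 1440/337 = 915/(5 - √(2/4 + 4*(2 + 2)²)/2) - 1440/337 = 915/(5 - √(2*(¼) + 4*4²)/2) - 1440*1/337 = 915/(5 - √(½ + 4*16)/2) - 1440/337 = 915/(5 - √(½ + 64)/2) - 1440/337 = 915/(5 - √258/4) - 1440/337 = -1440/337 + 915/(5 - √258/4)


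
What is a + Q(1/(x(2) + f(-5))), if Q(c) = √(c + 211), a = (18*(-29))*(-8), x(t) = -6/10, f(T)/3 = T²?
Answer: 4176 + √7300221/186 ≈ 4190.5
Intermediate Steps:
f(T) = 3*T²
x(t) = -⅗ (x(t) = -6*⅒ = -⅗)
a = 4176 (a = -522*(-8) = 4176)
Q(c) = √(211 + c)
a + Q(1/(x(2) + f(-5))) = 4176 + √(211 + 1/(-⅗ + 3*(-5)²)) = 4176 + √(211 + 1/(-⅗ + 3*25)) = 4176 + √(211 + 1/(-⅗ + 75)) = 4176 + √(211 + 1/(372/5)) = 4176 + √(211 + 5/372) = 4176 + √(78497/372) = 4176 + √7300221/186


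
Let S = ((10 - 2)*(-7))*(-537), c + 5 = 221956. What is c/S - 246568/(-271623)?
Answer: 7522421041/907582984 ≈ 8.2884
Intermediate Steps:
c = 221951 (c = -5 + 221956 = 221951)
S = 30072 (S = (8*(-7))*(-537) = -56*(-537) = 30072)
c/S - 246568/(-271623) = 221951/30072 - 246568/(-271623) = 221951*(1/30072) - 246568*(-1/271623) = 221951/30072 + 246568/271623 = 7522421041/907582984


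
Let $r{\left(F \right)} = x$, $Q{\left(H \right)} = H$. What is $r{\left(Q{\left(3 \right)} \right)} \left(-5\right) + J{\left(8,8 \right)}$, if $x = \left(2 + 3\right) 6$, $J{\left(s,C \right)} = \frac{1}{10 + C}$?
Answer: $- \frac{2699}{18} \approx -149.94$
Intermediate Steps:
$x = 30$ ($x = 5 \cdot 6 = 30$)
$r{\left(F \right)} = 30$
$r{\left(Q{\left(3 \right)} \right)} \left(-5\right) + J{\left(8,8 \right)} = 30 \left(-5\right) + \frac{1}{10 + 8} = -150 + \frac{1}{18} = - \frac{2699}{18}$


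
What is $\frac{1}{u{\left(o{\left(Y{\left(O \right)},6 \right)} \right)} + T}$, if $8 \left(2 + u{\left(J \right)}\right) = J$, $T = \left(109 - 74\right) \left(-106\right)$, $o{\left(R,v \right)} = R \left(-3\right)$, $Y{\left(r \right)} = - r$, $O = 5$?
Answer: $- \frac{8}{29681} \approx -0.00026953$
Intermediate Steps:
$o{\left(R,v \right)} = - 3 R$
$T = -3710$ ($T = 35 \left(-106\right) = -3710$)
$u{\left(J \right)} = -2 + \frac{J}{8}$
$\frac{1}{u{\left(o{\left(Y{\left(O \right)},6 \right)} \right)} + T} = \frac{1}{\left(-2 + \frac{\left(-3\right) \left(\left(-1\right) 5\right)}{8}\right) - 3710} = \frac{1}{\left(-2 + \frac{\left(-3\right) \left(-5\right)}{8}\right) - 3710} = \frac{1}{\left(-2 + \frac{1}{8} \cdot 15\right) - 3710} = \frac{1}{\left(-2 + \frac{15}{8}\right) - 3710} = \frac{1}{- \frac{1}{8} - 3710} = \frac{1}{- \frac{29681}{8}} = - \frac{8}{29681}$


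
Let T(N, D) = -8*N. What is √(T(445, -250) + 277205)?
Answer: 3*√30405 ≈ 523.11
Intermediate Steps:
√(T(445, -250) + 277205) = √(-8*445 + 277205) = √(-3560 + 277205) = √273645 = 3*√30405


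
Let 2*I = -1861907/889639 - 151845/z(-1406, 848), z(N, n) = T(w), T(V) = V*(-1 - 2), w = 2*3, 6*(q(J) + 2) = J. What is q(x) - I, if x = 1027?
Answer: -14403979791/3558556 ≈ -4047.7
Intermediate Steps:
q(J) = -2 + J/6
w = 6
T(V) = -3*V (T(V) = V*(-3) = -3*V)
z(N, n) = -18 (z(N, n) = -3*6 = -18)
I = 45017906543/10675668 (I = (-1861907/889639 - 151845/(-18))/2 = (-1861907*1/889639 - 151845*(-1/18))/2 = (-1861907/889639 + 50615/6)/2 = (1/2)*(45017906543/5337834) = 45017906543/10675668 ≈ 4216.9)
q(x) - I = (-2 + (1/6)*1027) - 1*45017906543/10675668 = (-2 + 1027/6) - 45017906543/10675668 = 1015/6 - 45017906543/10675668 = -14403979791/3558556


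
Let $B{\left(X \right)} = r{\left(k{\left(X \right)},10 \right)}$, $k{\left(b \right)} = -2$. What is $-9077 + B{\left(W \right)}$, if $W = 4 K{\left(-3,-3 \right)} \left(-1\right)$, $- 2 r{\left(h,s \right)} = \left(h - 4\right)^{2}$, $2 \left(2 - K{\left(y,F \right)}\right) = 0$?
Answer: $-9095$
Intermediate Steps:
$K{\left(y,F \right)} = 2$ ($K{\left(y,F \right)} = 2 - 0 = 2 + 0 = 2$)
$r{\left(h,s \right)} = - \frac{\left(-4 + h\right)^{2}}{2}$ ($r{\left(h,s \right)} = - \frac{\left(h - 4\right)^{2}}{2} = - \frac{\left(-4 + h\right)^{2}}{2}$)
$W = -8$ ($W = 4 \cdot 2 \left(-1\right) = 8 \left(-1\right) = -8$)
$B{\left(X \right)} = -18$ ($B{\left(X \right)} = - \frac{\left(-4 - 2\right)^{2}}{2} = - \frac{\left(-6\right)^{2}}{2} = \left(- \frac{1}{2}\right) 36 = -18$)
$-9077 + B{\left(W \right)} = -9077 - 18 = -9095$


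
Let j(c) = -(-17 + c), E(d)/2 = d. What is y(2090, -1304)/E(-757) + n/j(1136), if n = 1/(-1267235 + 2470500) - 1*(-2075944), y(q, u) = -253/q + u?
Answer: -143643076021734071/77464164775620 ≈ -1854.3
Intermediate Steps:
E(d) = 2*d
y(q, u) = u - 253/q
n = 2497910757161/1203265 (n = 1/1203265 + 2075944 = 2497910757161/1203265 ≈ 2.0759e+6)
j(c) = 17 - c
y(2090, -1304)/E(-757) + n/j(1136) = (-1304 - 253/2090)/((2*(-757))) + 2497910757161/(1203265*(17 - 1*1136)) = (-1304 - 253*1/2090)/(-1514) + 2497910757161/(1203265*(17 - 1136)) = (-1304 - 23/190)*(-1/1514) + (2497910757161/1203265)/(-1119) = -247783/190*(-1/1514) + (2497910757161/1203265)*(-1/1119) = 247783/287660 - 2497910757161/1346453535 = -143643076021734071/77464164775620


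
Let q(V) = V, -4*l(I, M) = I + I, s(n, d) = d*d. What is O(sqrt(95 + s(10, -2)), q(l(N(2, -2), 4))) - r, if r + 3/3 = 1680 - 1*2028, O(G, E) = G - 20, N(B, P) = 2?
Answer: 329 + 3*sqrt(11) ≈ 338.95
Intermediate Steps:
s(n, d) = d**2
l(I, M) = -I/2 (l(I, M) = -(I + I)/4 = -I/2)
O(G, E) = -20 + G
r = -349 (r = -1 + (1680 - 1*2028) = -1 + (1680 - 2028) = -1 - 348 = -349)
O(sqrt(95 + s(10, -2)), q(l(N(2, -2), 4))) - r = (-20 + sqrt(95 + (-2)**2)) - 1*(-349) = (-20 + sqrt(95 + 4)) + 349 = (-20 + sqrt(99)) + 349 = (-20 + 3*sqrt(11)) + 349 = 329 + 3*sqrt(11)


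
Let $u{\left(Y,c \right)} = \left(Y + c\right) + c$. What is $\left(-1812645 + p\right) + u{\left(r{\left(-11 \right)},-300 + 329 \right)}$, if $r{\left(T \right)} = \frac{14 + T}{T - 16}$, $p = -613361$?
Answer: $- \frac{21833533}{9} \approx -2.4259 \cdot 10^{6}$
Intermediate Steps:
$r{\left(T \right)} = \frac{14 + T}{-16 + T}$
$u{\left(Y,c \right)} = Y + 2 c$
$\left(-1812645 + p\right) + u{\left(r{\left(-11 \right)},-300 + 329 \right)} = \left(-1812645 - 613361\right) + \left(\frac{14 - 11}{-16 - 11} + 2 \left(-300 + 329\right)\right) = -2426006 + \left(\frac{1}{-27} \cdot 3 + 2 \cdot 29\right) = -2426006 + \left(\left(- \frac{1}{27}\right) 3 + 58\right) = -2426006 + \left(- \frac{1}{9} + 58\right) = -2426006 + \frac{521}{9} = - \frac{21833533}{9}$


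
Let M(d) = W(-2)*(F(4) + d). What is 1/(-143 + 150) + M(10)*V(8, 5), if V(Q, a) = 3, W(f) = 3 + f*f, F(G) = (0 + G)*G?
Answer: 3823/7 ≈ 546.14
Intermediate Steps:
F(G) = G² (F(G) = G*G = G²)
W(f) = 3 + f²
M(d) = 112 + 7*d (M(d) = (3 + (-2)²)*(4² + d) = (3 + 4)*(16 + d) = 7*(16 + d) = 112 + 7*d)
1/(-143 + 150) + M(10)*V(8, 5) = 1/(-143 + 150) + (112 + 7*10)*3 = 1/7 + (112 + 70)*3 = ⅐ + 182*3 = ⅐ + 546 = 3823/7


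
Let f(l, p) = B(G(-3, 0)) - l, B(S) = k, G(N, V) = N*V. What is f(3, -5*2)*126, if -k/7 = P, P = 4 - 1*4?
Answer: -378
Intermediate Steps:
P = 0 (P = 4 - 4 = 0)
k = 0 (k = -7*0 = 0)
B(S) = 0
f(l, p) = -l (f(l, p) = 0 - l = -l)
f(3, -5*2)*126 = -1*3*126 = -3*126 = -378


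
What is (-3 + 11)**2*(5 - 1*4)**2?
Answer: 64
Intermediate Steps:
(-3 + 11)**2*(5 - 1*4)**2 = 8**2*(5 - 4)**2 = 64*1**2 = 64*1 = 64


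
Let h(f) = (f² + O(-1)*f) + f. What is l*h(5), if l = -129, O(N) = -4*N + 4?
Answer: -9030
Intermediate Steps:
O(N) = 4 - 4*N
h(f) = f² + 9*f (h(f) = (f² + (4 - 4*(-1))*f) + f = (f² + (4 + 4)*f) + f = (f² + 8*f) + f = f² + 9*f)
l*h(5) = -645*(9 + 5) = -645*14 = -129*70 = -9030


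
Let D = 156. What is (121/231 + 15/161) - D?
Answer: -75050/483 ≈ -155.38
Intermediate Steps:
(121/231 + 15/161) - D = (121/231 + 15/161) - 1*156 = (121*(1/231) + 15*(1/161)) - 156 = (11/21 + 15/161) - 156 = 298/483 - 156 = -75050/483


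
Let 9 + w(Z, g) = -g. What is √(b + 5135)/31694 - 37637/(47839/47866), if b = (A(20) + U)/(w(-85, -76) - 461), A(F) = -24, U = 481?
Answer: -1801532642/47839 + √796956802/12487436 ≈ -37658.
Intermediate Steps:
w(Z, g) = -9 - g
b = -457/394 (b = (-24 + 481)/((-9 - 1*(-76)) - 461) = 457/((-9 + 76) - 461) = 457/(67 - 461) = 457/(-394) = 457*(-1/394) = -457/394 ≈ -1.1599)
√(b + 5135)/31694 - 37637/(47839/47866) = √(-457/394 + 5135)/31694 - 37637/(47839/47866) = √(2022733/394)*(1/31694) - 37637/(47839*(1/47866)) = (√796956802/394)*(1/31694) - 37637/47839/47866 = √796956802/12487436 - 37637*47866/47839 = √796956802/12487436 - 1801532642/47839 = -1801532642/47839 + √796956802/12487436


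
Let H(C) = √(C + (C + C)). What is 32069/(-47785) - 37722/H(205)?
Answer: -32069/47785 - 12574*√615/205 ≈ -1521.8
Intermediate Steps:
H(C) = √3*√C (H(C) = √(C + 2*C) = √(3*C) = √3*√C)
32069/(-47785) - 37722/H(205) = 32069/(-47785) - 37722*√615/615 = 32069*(-1/47785) - 37722*√615/615 = -32069/47785 - 12574*√615/205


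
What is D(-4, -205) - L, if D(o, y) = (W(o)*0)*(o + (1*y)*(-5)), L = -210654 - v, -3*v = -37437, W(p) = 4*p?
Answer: 223133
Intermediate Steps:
v = 12479 (v = -⅓*(-37437) = 12479)
L = -223133 (L = -210654 - 1*12479 = -210654 - 12479 = -223133)
D(o, y) = 0 (D(o, y) = ((4*o)*0)*(o + (1*y)*(-5)) = 0*(o + y*(-5)) = 0*(o - 5*y) = 0)
D(-4, -205) - L = 0 - 1*(-223133) = 0 + 223133 = 223133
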